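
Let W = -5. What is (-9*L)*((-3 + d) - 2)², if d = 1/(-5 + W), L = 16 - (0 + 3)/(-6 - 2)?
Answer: -3066579/800 ≈ -3833.2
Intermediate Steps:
L = 131/8 (L = 16 - 3/(-8) = 16 - 3*(-1)/8 = 16 - 1*(-3/8) = 16 + 3/8 = 131/8 ≈ 16.375)
d = -⅒ (d = 1/(-5 - 5) = 1/(-10) = -⅒ ≈ -0.10000)
(-9*L)*((-3 + d) - 2)² = (-9*131/8)*((-3 - ⅒) - 2)² = -1179*(-31/10 - 2)²/8 = -1179*(-51/10)²/8 = -1179/8*2601/100 = -3066579/800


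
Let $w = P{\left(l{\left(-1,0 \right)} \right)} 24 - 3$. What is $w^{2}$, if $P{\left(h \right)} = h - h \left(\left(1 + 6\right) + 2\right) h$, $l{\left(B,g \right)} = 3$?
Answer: $3515625$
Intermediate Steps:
$P{\left(h \right)} = h - 9 h^{2}$ ($P{\left(h \right)} = h - h \left(7 + 2\right) h = h - h 9 h = h - 9 h h = h - 9 h^{2}$)
$w = -1875$ ($w = 3 \left(1 - 27\right) 24 - 3 = 3 \left(-26\right) 24 - 3 = \left(-78\right) 24 - 3 = -1872 - 3 = -1875$)
$w^{2} = \left(-1875\right)^{2} = 3515625$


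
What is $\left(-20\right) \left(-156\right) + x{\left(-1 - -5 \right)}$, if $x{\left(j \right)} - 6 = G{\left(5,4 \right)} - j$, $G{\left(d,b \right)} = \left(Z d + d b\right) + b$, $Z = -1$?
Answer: $3141$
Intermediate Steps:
$G{\left(d,b \right)} = b - d + b d$ ($G{\left(d,b \right)} = \left(- d + d b\right) + b = \left(- d + b d\right) + b = b - d + b d$)
$x{\left(j \right)} = 25 - j$ ($x{\left(j \right)} = 6 - \left(-19 + j\right) = 25 - j$)
$\left(-20\right) \left(-156\right) + x{\left(-1 - -5 \right)} = \left(-20\right) \left(-156\right) + \left(25 - \left(-1 - -5\right)\right) = 3120 + \left(25 - \left(-1 + 5\right)\right) = 3120 + \left(25 - 4\right) = 3120 + 21 = 3141$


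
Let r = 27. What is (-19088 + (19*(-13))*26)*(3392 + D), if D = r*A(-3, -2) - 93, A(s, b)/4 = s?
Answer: -75892250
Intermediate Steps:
A(s, b) = 4*s
D = -417 (D = 27*(4*(-3)) - 93 = 27*(-12) - 93 = -324 - 93 = -417)
(-19088 + (19*(-13))*26)*(3392 + D) = (-19088 + (19*(-13))*26)*(3392 - 417) = (-19088 - 247*26)*2975 = (-19088 - 6422)*2975 = -25510*2975 = -75892250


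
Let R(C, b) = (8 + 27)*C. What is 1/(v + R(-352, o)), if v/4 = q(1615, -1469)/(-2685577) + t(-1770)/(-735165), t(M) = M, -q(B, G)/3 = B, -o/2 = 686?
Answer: -131622814347/1621590855329516 ≈ -8.1169e-5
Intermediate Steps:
o = -1372 (o = -2*686 = -1372)
q(B, G) = -3*B
R(C, b) = 35*C
v = 2217425524/131622814347 (v = 4*(-3*1615/(-2685577) - 1770/(-735165)) = 4*(-4845*(-1/2685577) - 1770*(-1/735165)) = 4*(4845/2685577 + 118/49011) = 4*(554356381/131622814347) = 2217425524/131622814347 ≈ 0.016847)
1/(v + R(-352, o)) = 1/(2217425524/131622814347 + 35*(-352)) = 1/(2217425524/131622814347 - 12320) = 1/(-1621590855329516/131622814347) = -131622814347/1621590855329516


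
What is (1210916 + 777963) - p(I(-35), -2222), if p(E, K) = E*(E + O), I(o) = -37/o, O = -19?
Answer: 2436400011/1225 ≈ 1.9889e+6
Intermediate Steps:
p(E, K) = E*(-19 + E) (p(E, K) = E*(E - 19) = E*(-19 + E))
(1210916 + 777963) - p(I(-35), -2222) = (1210916 + 777963) - (-37/(-35))*(-19 - 37/(-35)) = 1988879 - (-37*(-1/35))*(-19 - 37*(-1/35)) = 1988879 - 37*(-19 + 37/35)/35 = 1988879 - 37*(-628)/(35*35) = 1988879 - 1*(-23236/1225) = 1988879 + 23236/1225 = 2436400011/1225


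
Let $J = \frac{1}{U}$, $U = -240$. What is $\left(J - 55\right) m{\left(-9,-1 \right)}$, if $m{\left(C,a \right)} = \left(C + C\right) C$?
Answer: $- \frac{356427}{40} \approx -8910.7$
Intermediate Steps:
$m{\left(C,a \right)} = 2 C^{2}$ ($m{\left(C,a \right)} = 2 C C = 2 C^{2}$)
$J = - \frac{1}{240}$ ($J = \frac{1}{-240} = - \frac{1}{240} \approx -0.0041667$)
$\left(J - 55\right) m{\left(-9,-1 \right)} = \left(- \frac{1}{240} - 55\right) 2 \left(-9\right)^{2} = - \frac{13201 \cdot 2 \cdot 81}{240} = \left(- \frac{13201}{240}\right) 162 = - \frac{356427}{40}$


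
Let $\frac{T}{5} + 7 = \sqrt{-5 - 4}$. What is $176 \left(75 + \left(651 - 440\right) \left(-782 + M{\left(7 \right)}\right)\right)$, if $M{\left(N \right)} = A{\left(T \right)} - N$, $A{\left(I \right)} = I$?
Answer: $-30586864 + 557040 i \approx -3.0587 \cdot 10^{7} + 5.5704 \cdot 10^{5} i$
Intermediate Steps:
$T = -35 + 15 i$ ($T = -35 + 5 \sqrt{-5 - 4} = -35 + 5 \sqrt{-9} = -35 + 5 \cdot 3 i = -35 + 15 i \approx -35.0 + 15.0 i$)
$M{\left(N \right)} = -35 - N + 15 i$ ($M{\left(N \right)} = \left(-35 + 15 i\right) - N = -35 - N + 15 i$)
$176 \left(75 + \left(651 - 440\right) \left(-782 + M{\left(7 \right)}\right)\right) = 176 \left(75 + \left(651 - 440\right) \left(-782 - \left(42 - 15 i\right)\right)\right) = 176 \left(75 + 211 \left(-782 - \left(42 - 15 i\right)\right)\right) = 176 \left(75 + 211 \left(-824 + 15 i\right)\right) = 176 \left(75 - \left(173864 - 3165 i\right)\right) = 176 \left(-173789 + 3165 i\right) = -30586864 + 557040 i$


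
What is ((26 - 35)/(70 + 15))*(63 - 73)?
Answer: 18/17 ≈ 1.0588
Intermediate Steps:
((26 - 35)/(70 + 15))*(63 - 73) = -9/85*(-10) = 18/17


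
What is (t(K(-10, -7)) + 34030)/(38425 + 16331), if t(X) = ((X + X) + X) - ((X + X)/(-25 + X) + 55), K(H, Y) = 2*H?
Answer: 23479/37908 ≈ 0.61937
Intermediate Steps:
t(X) = -55 + 3*X - 2*X/(-25 + X) (t(X) = (2*X + X) - ((2*X)/(-25 + X) + 55) = 3*X - (2*X/(-25 + X) + 55) = 3*X - (55 + 2*X/(-25 + X)) = 3*X + (-55 - 2*X/(-25 + X)) = -55 + 3*X - 2*X/(-25 + X))
(t(K(-10, -7)) + 34030)/(38425 + 16331) = ((1375 - 264*(-10) + 3*(2*(-10))²)/(-25 + 2*(-10)) + 34030)/(38425 + 16331) = ((1375 - 132*(-20) + 3*(-20)²)/(-25 - 20) + 34030)/54756 = ((1375 + 2640 + 3*400)/(-45) + 34030)*(1/54756) = (-(1375 + 2640 + 1200)/45 + 34030)*(1/54756) = (-1/45*5215 + 34030)*(1/54756) = (-1043/9 + 34030)*(1/54756) = (305227/9)*(1/54756) = 23479/37908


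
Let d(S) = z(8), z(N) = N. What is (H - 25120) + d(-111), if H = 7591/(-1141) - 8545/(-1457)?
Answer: -41748428186/1662437 ≈ -25113.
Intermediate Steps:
d(S) = 8
H = -1310242/1662437 (H = 7591*(-1/1141) - 8545*(-1/1457) = -7591/1141 + 8545/1457 = -1310242/1662437 ≈ -0.78815)
(H - 25120) + d(-111) = (-1310242/1662437 - 25120) + 8 = -41761727682/1662437 + 8 = -41748428186/1662437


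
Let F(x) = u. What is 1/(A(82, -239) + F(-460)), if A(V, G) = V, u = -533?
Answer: -1/451 ≈ -0.0022173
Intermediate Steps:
F(x) = -533
1/(A(82, -239) + F(-460)) = 1/(82 - 533) = 1/(-451) = -1/451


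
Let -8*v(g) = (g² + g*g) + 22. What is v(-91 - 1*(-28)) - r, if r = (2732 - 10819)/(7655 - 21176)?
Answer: -13461482/13521 ≈ -995.60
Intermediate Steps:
v(g) = -11/4 - g²/4 (v(g) = -((g² + g*g) + 22)/8 = -((g² + g²) + 22)/8 = -(2*g² + 22)/8 = -(22 + 2*g²)/8 = -11/4 - g²/4)
r = 8087/13521 (r = -8087/(-13521) = -8087*(-1/13521) = 8087/13521 ≈ 0.59811)
v(-91 - 1*(-28)) - r = (-11/4 - (-91 - 1*(-28))²/4) - 1*8087/13521 = (-11/4 - (-91 + 28)²/4) - 8087/13521 = (-11/4 - ¼*(-63)²) - 8087/13521 = (-11/4 - ¼*3969) - 8087/13521 = (-11/4 - 3969/4) - 8087/13521 = -995 - 8087/13521 = -13461482/13521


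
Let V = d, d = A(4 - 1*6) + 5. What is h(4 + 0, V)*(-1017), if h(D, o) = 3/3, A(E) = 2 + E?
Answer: -1017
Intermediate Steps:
d = 5 (d = (2 + (4 - 1*6)) + 5 = (2 + (4 - 6)) + 5 = (2 - 2) + 5 = 0 + 5 = 5)
V = 5
h(D, o) = 1 (h(D, o) = 3*(1/3) = 1)
h(4 + 0, V)*(-1017) = 1*(-1017) = -1017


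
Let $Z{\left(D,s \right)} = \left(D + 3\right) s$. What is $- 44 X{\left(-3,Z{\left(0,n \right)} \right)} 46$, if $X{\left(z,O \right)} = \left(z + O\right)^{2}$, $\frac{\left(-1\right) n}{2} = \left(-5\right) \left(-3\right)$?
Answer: $-17505576$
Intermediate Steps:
$n = -30$ ($n = - 2 \left(\left(-5\right) \left(-3\right)\right) = \left(-2\right) 15 = -30$)
$Z{\left(D,s \right)} = s \left(3 + D\right)$ ($Z{\left(D,s \right)} = \left(3 + D\right) s = s \left(3 + D\right)$)
$X{\left(z,O \right)} = \left(O + z\right)^{2}$
$- 44 X{\left(-3,Z{\left(0,n \right)} \right)} 46 = - 44 \left(- 30 \left(3 + 0\right) - 3\right)^{2} \cdot 46 = - 44 \left(\left(-30\right) 3 - 3\right)^{2} \cdot 46 = - 44 \left(-90 - 3\right)^{2} \cdot 46 = - 44 \left(-93\right)^{2} \cdot 46 = \left(-44\right) 8649 \cdot 46 = \left(-380556\right) 46 = -17505576$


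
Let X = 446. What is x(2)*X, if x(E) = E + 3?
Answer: 2230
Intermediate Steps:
x(E) = 3 + E
x(2)*X = (3 + 2)*446 = 5*446 = 2230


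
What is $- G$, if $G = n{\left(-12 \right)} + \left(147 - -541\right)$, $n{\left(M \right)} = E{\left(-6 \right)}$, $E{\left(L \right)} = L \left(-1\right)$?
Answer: $-694$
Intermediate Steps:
$E{\left(L \right)} = - L$
$n{\left(M \right)} = 6$ ($n{\left(M \right)} = \left(-1\right) \left(-6\right) = 6$)
$G = 694$ ($G = 6 + \left(147 - -541\right) = 6 + \left(147 + 541\right) = 6 + 688 = 694$)
$- G = \left(-1\right) 694 = -694$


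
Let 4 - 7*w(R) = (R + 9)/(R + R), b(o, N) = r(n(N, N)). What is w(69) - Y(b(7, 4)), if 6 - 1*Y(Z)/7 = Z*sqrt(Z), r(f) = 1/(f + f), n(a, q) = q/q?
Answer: -6683/161 + 7*sqrt(2)/4 ≈ -39.034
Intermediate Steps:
n(a, q) = 1
r(f) = 1/(2*f)
b(o, N) = 1/2 (b(o, N) = (1/2)/1 = (1/2)*1 = 1/2)
Y(Z) = 42 - 7*Z**(3/2) (Y(Z) = 42 - 7*Z*sqrt(Z) = 42 - 7*Z**(3/2))
w(R) = 4/7 - (9 + R)/(14*R) (w(R) = 4/7 - (R + 9)/(7*(R + R)) = 4/7 - (9 + R)/(7*(2*R)) = 4/7 - (9 + R)*1/(2*R)/7 = 4/7 - (9 + R)/(14*R))
w(69) - Y(b(7, 4)) = (1/14)*(-9 + 7*69)/69 - (42 - 7*sqrt(2)/4) = (1/14)*(1/69)*(-9 + 483) - (42 - 7*sqrt(2)/4) = (1/14)*(1/69)*474 - (42 - 7*sqrt(2)/4) = 79/161 + (-42 + 7*sqrt(2)/4) = -6683/161 + 7*sqrt(2)/4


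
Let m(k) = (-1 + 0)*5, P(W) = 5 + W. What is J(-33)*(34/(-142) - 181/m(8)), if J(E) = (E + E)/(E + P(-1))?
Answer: 842556/10295 ≈ 81.841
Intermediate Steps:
m(k) = -5 (m(k) = -1*5 = -5)
J(E) = 2*E/(4 + E) (J(E) = (E + E)/(E + (5 - 1)) = (2*E)/(E + 4) = (2*E)/(4 + E) = 2*E/(4 + E))
J(-33)*(34/(-142) - 181/m(8)) = (2*(-33)/(4 - 33))*(34/(-142) - 181/(-5)) = (2*(-33)/(-29))*(34*(-1/142) - 181*(-⅕)) = (2*(-33)*(-1/29))*(-17/71 + 181/5) = (66/29)*(12766/355) = 842556/10295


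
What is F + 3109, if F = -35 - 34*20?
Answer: 2394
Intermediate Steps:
F = -715 (F = -35 - 680 = -715)
F + 3109 = -715 + 3109 = 2394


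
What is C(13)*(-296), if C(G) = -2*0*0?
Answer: 0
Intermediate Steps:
C(G) = 0 (C(G) = 0*0 = 0)
C(13)*(-296) = 0*(-296) = 0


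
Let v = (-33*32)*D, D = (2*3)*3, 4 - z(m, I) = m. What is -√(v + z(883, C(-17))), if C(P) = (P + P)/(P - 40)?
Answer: -I*√19887 ≈ -141.02*I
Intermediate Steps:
C(P) = 2*P/(-40 + P) (C(P) = (2*P)/(-40 + P) = 2*P/(-40 + P))
z(m, I) = 4 - m
D = 18 (D = 6*3 = 18)
v = -19008 (v = -33*32*18 = -1056*18 = -19008)
-√(v + z(883, C(-17))) = -√(-19008 + (4 - 1*883)) = -√(-19008 + (4 - 883)) = -√(-19008 - 879) = -√(-19887) = -I*√19887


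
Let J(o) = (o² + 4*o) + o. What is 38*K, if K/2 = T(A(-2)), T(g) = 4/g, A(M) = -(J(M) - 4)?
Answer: 152/5 ≈ 30.400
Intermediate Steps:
J(o) = o² + 5*o
A(M) = 4 - M*(5 + M) (A(M) = -(M*(5 + M) - 4) = -(-4 + M*(5 + M)) = 4 - M*(5 + M))
K = ⅘ (K = 2*(4/(4 - 1*(-2)*(5 - 2))) = 2*(4/(4 - 1*(-2)*3)) = 2*(4/(4 + 6)) = 2*(4/10) = 2*(4*(⅒)) = 2*(⅖) = ⅘ ≈ 0.80000)
38*K = 38*(⅘) = 152/5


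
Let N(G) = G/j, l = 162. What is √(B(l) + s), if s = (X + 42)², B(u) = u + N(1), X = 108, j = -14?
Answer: √4441738/14 ≈ 150.54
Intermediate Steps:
N(G) = -G/14 (N(G) = G/(-14) = G*(-1/14) = -G/14)
B(u) = -1/14 + u (B(u) = u - 1/14*1 = u - 1/14 = -1/14 + u)
s = 22500 (s = (108 + 42)² = 150² = 22500)
√(B(l) + s) = √((-1/14 + 162) + 22500) = √(2267/14 + 22500) = √(317267/14) = √4441738/14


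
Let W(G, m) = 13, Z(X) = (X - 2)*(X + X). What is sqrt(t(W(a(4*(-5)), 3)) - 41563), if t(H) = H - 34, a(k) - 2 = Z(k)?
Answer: 4*I*sqrt(2599) ≈ 203.92*I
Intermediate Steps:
Z(X) = 2*X*(-2 + X) (Z(X) = (-2 + X)*(2*X) = 2*X*(-2 + X))
a(k) = 2 + 2*k*(-2 + k)
t(H) = -34 + H
sqrt(t(W(a(4*(-5)), 3)) - 41563) = sqrt((-34 + 13) - 41563) = sqrt(-21 - 41563) = sqrt(-41584) = 4*I*sqrt(2599)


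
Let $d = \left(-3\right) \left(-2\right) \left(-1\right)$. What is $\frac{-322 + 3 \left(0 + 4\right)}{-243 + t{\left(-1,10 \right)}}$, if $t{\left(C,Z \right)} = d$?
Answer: $\frac{310}{249} \approx 1.245$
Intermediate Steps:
$d = -6$ ($d = 6 \left(-1\right) = -6$)
$t{\left(C,Z \right)} = -6$
$\frac{-322 + 3 \left(0 + 4\right)}{-243 + t{\left(-1,10 \right)}} = \frac{-322 + 3 \left(0 + 4\right)}{-243 - 6} = \frac{-322 + 3 \cdot 4}{-249} = \left(-322 + 12\right) \left(- \frac{1}{249}\right) = \left(-310\right) \left(- \frac{1}{249}\right) = \frac{310}{249}$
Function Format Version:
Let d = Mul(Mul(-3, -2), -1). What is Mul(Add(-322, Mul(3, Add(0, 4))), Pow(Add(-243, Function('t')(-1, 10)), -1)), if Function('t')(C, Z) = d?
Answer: Rational(310, 249) ≈ 1.2450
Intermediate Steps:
d = -6 (d = Mul(6, -1) = -6)
Function('t')(C, Z) = -6
Mul(Add(-322, Mul(3, Add(0, 4))), Pow(Add(-243, Function('t')(-1, 10)), -1)) = Mul(Add(-322, Mul(3, Add(0, 4))), Pow(Add(-243, -6), -1)) = Mul(Add(-322, Mul(3, 4)), Pow(-249, -1)) = Mul(Add(-322, 12), Rational(-1, 249)) = Mul(-310, Rational(-1, 249)) = Rational(310, 249)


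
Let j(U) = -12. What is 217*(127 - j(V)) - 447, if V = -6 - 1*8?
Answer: 29716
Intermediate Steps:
V = -14 (V = -6 - 8 = -14)
217*(127 - j(V)) - 447 = 217*(127 - 1*(-12)) - 447 = 217*(127 + 12) - 447 = 217*139 - 447 = 30163 - 447 = 29716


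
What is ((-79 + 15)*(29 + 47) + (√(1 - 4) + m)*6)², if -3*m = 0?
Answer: 23658388 - 58368*I*√3 ≈ 2.3658e+7 - 1.011e+5*I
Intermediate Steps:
m = 0 (m = -⅓*0 = 0)
((-79 + 15)*(29 + 47) + (√(1 - 4) + m)*6)² = ((-79 + 15)*(29 + 47) + (√(1 - 4) + 0)*6)² = (-64*76 + (√(-3) + 0)*6)² = (-4864 + (I*√3 + 0)*6)² = (-4864 + (I*√3)*6)² = (-4864 + 6*I*√3)²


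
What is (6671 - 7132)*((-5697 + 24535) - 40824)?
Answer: 10135546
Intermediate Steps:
(6671 - 7132)*((-5697 + 24535) - 40824) = -461*(18838 - 40824) = -461*(-21986) = 10135546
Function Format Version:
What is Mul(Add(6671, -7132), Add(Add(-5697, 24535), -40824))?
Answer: 10135546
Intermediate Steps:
Mul(Add(6671, -7132), Add(Add(-5697, 24535), -40824)) = Mul(-461, Add(18838, -40824)) = Mul(-461, -21986) = 10135546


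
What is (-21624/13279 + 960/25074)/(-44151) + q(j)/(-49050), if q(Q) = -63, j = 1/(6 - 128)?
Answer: 2518771581691/1907553595370850 ≈ 0.0013204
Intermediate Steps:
j = -1/122 (j = 1/(-122) = -1/122 ≈ -0.0081967)
(-21624/13279 + 960/25074)/(-44151) + q(j)/(-49050) = (-21624/13279 + 960/25074)/(-44151) - 63/(-49050) = (-21624*1/13279 + 960*(1/25074))*(-1/44151) - 63*(-1/49050) = (-21624/13279 + 160/4179)*(-1/44151) + 7/5450 = -12606008/7927563*(-1/44151) + 7/5450 = 12606008/350009834013 + 7/5450 = 2518771581691/1907553595370850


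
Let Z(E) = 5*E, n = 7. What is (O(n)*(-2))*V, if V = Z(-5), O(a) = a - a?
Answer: 0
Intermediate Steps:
O(a) = 0
V = -25 (V = 5*(-5) = -25)
(O(n)*(-2))*V = (0*(-2))*(-25) = 0*(-25) = 0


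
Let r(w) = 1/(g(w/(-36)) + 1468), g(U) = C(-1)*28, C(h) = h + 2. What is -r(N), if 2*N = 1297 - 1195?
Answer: -1/1496 ≈ -0.00066845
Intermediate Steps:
C(h) = 2 + h
g(U) = 28 (g(U) = (2 - 1)*28 = 1*28 = 28)
N = 51 (N = (1297 - 1195)/2 = (½)*102 = 51)
r(w) = 1/1496 (r(w) = 1/(28 + 1468) = 1/1496)
-r(N) = -1*1/1496 = -1/1496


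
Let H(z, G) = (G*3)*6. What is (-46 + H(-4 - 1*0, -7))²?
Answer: 29584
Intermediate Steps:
H(z, G) = 18*G (H(z, G) = (3*G)*6 = 18*G)
(-46 + H(-4 - 1*0, -7))² = (-46 + 18*(-7))² = (-46 - 126)² = (-172)² = 29584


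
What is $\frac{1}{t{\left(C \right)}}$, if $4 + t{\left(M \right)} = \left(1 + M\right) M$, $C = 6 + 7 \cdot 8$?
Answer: $\frac{1}{3902} \approx 0.00025628$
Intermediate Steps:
$C = 62$ ($C = 6 + 56 = 62$)
$t{\left(M \right)} = -4 + M \left(1 + M\right)$ ($t{\left(M \right)} = -4 + \left(1 + M\right) M = -4 + M \left(1 + M\right)$)
$\frac{1}{t{\left(C \right)}} = \frac{1}{-4 + 62 + 62^{2}} = \frac{1}{-4 + 62 + 3844} = \frac{1}{3902}$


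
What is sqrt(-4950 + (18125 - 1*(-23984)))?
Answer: sqrt(37159) ≈ 192.77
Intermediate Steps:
sqrt(-4950 + (18125 - 1*(-23984))) = sqrt(-4950 + (18125 + 23984)) = sqrt(-4950 + 42109) = sqrt(37159)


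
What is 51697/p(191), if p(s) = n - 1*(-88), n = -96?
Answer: -51697/8 ≈ -6462.1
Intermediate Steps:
p(s) = -8 (p(s) = -96 - 1*(-88) = -96 + 88 = -8)
51697/p(191) = 51697/(-8) = 51697*(-⅛) = -51697/8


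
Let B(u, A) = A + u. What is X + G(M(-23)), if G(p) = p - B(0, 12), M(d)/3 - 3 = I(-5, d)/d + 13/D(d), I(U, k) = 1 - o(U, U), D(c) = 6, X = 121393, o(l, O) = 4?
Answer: 5584257/46 ≈ 1.2140e+5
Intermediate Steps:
I(U, k) = -3 (I(U, k) = 1 - 1*4 = 1 - 4 = -3)
M(d) = 31/2 - 9/d (M(d) = 9 + 3*(-3/d + 13/6) = 9 + 3*(13/6 - 3/d) = 9 + (13/2 - 9/d) = 31/2 - 9/d)
G(p) = -12 + p (G(p) = p - (12 + 0) = p - 1*12 = p - 12 = -12 + p)
X + G(M(-23)) = 121393 + (-12 + (31/2 - 9/(-23))) = 121393 + (-12 + (31/2 - 9*(-1/23))) = 121393 + (-12 + (31/2 + 9/23)) = 121393 + (-12 + 731/46) = 121393 + 179/46 = 5584257/46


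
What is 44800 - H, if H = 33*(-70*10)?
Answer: 67900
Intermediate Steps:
H = -23100 (H = 33*(-700) = -23100)
44800 - H = 44800 - 1*(-23100) = 44800 + 23100 = 67900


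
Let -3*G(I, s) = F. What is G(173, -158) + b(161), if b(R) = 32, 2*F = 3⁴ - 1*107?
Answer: 109/3 ≈ 36.333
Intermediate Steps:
F = -13 (F = (3⁴ - 1*107)/2 = (81 - 107)/2 = (½)*(-26) = -13)
G(I, s) = 13/3 (G(I, s) = -⅓*(-13) = 13/3)
G(173, -158) + b(161) = 13/3 + 32 = 109/3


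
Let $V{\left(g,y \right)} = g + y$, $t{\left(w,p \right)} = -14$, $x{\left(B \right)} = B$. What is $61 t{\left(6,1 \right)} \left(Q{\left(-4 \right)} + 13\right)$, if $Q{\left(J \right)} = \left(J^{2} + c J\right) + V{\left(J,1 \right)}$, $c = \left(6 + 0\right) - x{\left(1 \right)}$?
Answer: $-5124$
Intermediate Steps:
$c = 5$ ($c = \left(6 + 0\right) - 1 = 6 - 1 = 5$)
$Q{\left(J \right)} = 1 + J^{2} + 6 J$ ($Q{\left(J \right)} = \left(J^{2} + 5 J\right) + \left(J + 1\right) = \left(J^{2} + 5 J\right) + \left(1 + J\right) = 1 + J^{2} + 6 J$)
$61 t{\left(6,1 \right)} \left(Q{\left(-4 \right)} + 13\right) = 61 \left(-14\right) \left(\left(1 + \left(-4\right)^{2} + 6 \left(-4\right)\right) + 13\right) = - 854 \left(\left(1 + 16 - 24\right) + 13\right) = - 854 \left(-7 + 13\right) = \left(-854\right) 6 = -5124$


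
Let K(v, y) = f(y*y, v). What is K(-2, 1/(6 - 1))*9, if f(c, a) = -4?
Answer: -36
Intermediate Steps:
K(v, y) = -4
K(-2, 1/(6 - 1))*9 = -4*9 = -36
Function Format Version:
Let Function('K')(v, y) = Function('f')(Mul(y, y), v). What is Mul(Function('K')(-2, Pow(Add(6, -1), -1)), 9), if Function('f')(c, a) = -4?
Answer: -36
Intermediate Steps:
Function('K')(v, y) = -4
Mul(Function('K')(-2, Pow(Add(6, -1), -1)), 9) = Mul(-4, 9) = -36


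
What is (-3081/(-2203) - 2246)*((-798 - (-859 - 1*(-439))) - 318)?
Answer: 3441620472/2203 ≈ 1.5622e+6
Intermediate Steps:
(-3081/(-2203) - 2246)*((-798 - (-859 - 1*(-439))) - 318) = (-3081*(-1/2203) - 2246)*((-798 - (-859 + 439)) - 318) = (3081/2203 - 2246)*((-798 - 1*(-420)) - 318) = -4944857*((-798 + 420) - 318)/2203 = -4944857*(-378 - 318)/2203 = -4944857/2203*(-696) = 3441620472/2203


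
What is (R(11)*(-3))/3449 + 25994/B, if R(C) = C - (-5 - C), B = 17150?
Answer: 44132078/29575175 ≈ 1.4922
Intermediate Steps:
R(C) = 5 + 2*C (R(C) = C + (5 + C) = 5 + 2*C)
(R(11)*(-3))/3449 + 25994/B = ((5 + 2*11)*(-3))/3449 + 25994/17150 = ((5 + 22)*(-3))*(1/3449) + 25994*(1/17150) = (27*(-3))*(1/3449) + 12997/8575 = -81*1/3449 + 12997/8575 = -81/3449 + 12997/8575 = 44132078/29575175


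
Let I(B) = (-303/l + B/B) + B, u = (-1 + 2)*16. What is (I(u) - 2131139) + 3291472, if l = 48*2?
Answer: 37131099/32 ≈ 1.1603e+6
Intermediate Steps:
l = 96
u = 16 (u = 1*16 = 16)
I(B) = -69/32 + B (I(B) = (-303/96 + B/B) + B = (-303*1/96 + 1) + B = (-101/32 + 1) + B = -69/32 + B)
(I(u) - 2131139) + 3291472 = ((-69/32 + 16) - 2131139) + 3291472 = (443/32 - 2131139) + 3291472 = -68196005/32 + 3291472 = 37131099/32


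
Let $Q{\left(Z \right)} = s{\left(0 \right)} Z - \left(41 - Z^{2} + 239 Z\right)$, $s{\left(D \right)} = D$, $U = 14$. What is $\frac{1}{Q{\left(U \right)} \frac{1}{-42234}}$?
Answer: $\frac{42234}{3191} \approx 13.235$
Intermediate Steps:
$Q{\left(Z \right)} = -41 + Z^{2} - 239 Z$ ($Q{\left(Z \right)} = 0 Z - \left(41 - Z^{2} + 239 Z\right) = 0 - \left(41 - Z^{2} + 239 Z\right) = -41 + Z^{2} - 239 Z$)
$\frac{1}{Q{\left(U \right)} \frac{1}{-42234}} = \frac{1}{\left(-41 + 14^{2} - 3346\right) \frac{1}{-42234}} = \frac{1}{\left(-41 + 196 - 3346\right) \left(- \frac{1}{42234}\right)} = \frac{1}{\left(-3191\right) \left(- \frac{1}{42234}\right)} = \frac{1}{\frac{3191}{42234}} = \frac{42234}{3191}$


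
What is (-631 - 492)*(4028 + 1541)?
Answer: -6253987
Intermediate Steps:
(-631 - 492)*(4028 + 1541) = -1123*5569 = -6253987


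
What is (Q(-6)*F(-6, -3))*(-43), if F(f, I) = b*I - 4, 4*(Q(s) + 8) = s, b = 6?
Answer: -8987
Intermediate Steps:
Q(s) = -8 + s/4
F(f, I) = -4 + 6*I (F(f, I) = 6*I - 4 = -4 + 6*I)
(Q(-6)*F(-6, -3))*(-43) = ((-8 + (¼)*(-6))*(-4 + 6*(-3)))*(-43) = ((-8 - 3/2)*(-4 - 18))*(-43) = -19/2*(-22)*(-43) = 209*(-43) = -8987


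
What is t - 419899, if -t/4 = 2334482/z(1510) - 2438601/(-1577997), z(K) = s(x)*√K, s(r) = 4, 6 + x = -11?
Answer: -220869705569/525999 - 1167241*√1510/755 ≈ -4.7998e+5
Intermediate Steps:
x = -17 (x = -6 - 11 = -17)
z(K) = 4*√K
t = -3251468/525999 - 1167241*√1510/755 (t = -4*(2334482/((4*√1510)) - 2438601/(-1577997)) = -4*(2334482*(√1510/6040) - 2438601*(-1/1577997)) = -4*(1167241*√1510/3020 + 812867/525999) = -4*(812867/525999 + 1167241*√1510/3020) = -3251468/525999 - 1167241*√1510/755 ≈ -60082.)
t - 419899 = (-3251468/525999 - 1167241*√1510/755) - 419899 = -220869705569/525999 - 1167241*√1510/755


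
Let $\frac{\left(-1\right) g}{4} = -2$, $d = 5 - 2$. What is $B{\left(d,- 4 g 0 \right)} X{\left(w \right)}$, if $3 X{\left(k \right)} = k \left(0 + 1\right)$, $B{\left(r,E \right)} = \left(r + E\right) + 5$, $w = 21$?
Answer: $56$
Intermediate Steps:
$d = 3$ ($d = 5 - 2 = 3$)
$g = 8$ ($g = \left(-4\right) \left(-2\right) = 8$)
$B{\left(r,E \right)} = 5 + E + r$ ($B{\left(r,E \right)} = \left(E + r\right) + 5 = 5 + E + r$)
$X{\left(k \right)} = \frac{k}{3}$ ($X{\left(k \right)} = \frac{k \left(0 + 1\right)}{3} = \frac{k 1}{3} = \frac{k}{3}$)
$B{\left(d,- 4 g 0 \right)} X{\left(w \right)} = \left(5 + \left(-4\right) 8 \cdot 0 + 3\right) \frac{1}{3} \cdot 21 = \left(5 - 0 + 3\right) 7 = \left(5 + 0 + 3\right) 7 = 8 \cdot 7 = 56$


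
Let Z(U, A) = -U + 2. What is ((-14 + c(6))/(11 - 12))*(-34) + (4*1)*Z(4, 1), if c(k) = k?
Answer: -280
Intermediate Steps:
Z(U, A) = 2 - U
((-14 + c(6))/(11 - 12))*(-34) + (4*1)*Z(4, 1) = ((-14 + 6)/(11 - 12))*(-34) + (4*1)*(2 - 1*4) = -8/(-1)*(-34) + 4*(2 - 4) = -8*(-1)*(-34) + 4*(-2) = 8*(-34) - 8 = -272 - 8 = -280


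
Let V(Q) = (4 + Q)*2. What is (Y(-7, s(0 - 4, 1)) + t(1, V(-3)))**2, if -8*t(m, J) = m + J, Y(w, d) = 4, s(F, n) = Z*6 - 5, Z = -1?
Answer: 841/64 ≈ 13.141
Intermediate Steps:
V(Q) = 8 + 2*Q
s(F, n) = -11 (s(F, n) = -1*6 - 5 = -6 - 5 = -11)
t(m, J) = -J/8 - m/8 (t(m, J) = -(m + J)/8 = -(J + m)/8 = -J/8 - m/8)
(Y(-7, s(0 - 4, 1)) + t(1, V(-3)))**2 = (4 + (-(8 + 2*(-3))/8 - 1/8*1))**2 = (4 + (-(8 - 6)/8 - 1/8))**2 = (4 + (-1/8*2 - 1/8))**2 = (4 + (-1/4 - 1/8))**2 = (4 - 3/8)**2 = (29/8)**2 = 841/64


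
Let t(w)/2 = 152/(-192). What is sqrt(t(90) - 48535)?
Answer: I*sqrt(1747317)/6 ≈ 220.31*I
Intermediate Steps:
t(w) = -19/12 (t(w) = 2*(152/(-192)) = 2*(152*(-1/192)) = 2*(-19/24) = -19/12)
sqrt(t(90) - 48535) = sqrt(-19/12 - 48535) = sqrt(-582439/12) = I*sqrt(1747317)/6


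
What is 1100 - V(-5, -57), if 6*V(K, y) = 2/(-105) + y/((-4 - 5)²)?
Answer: 6237683/5670 ≈ 1100.1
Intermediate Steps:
V(K, y) = -1/315 + y/486 (V(K, y) = (2/(-105) + y/((-4 - 5)²))/6 = (2*(-1/105) + y/((-9)²))/6 = (-2/105 + y/81)/6 = -1/315 + y/486)
1100 - V(-5, -57) = 1100 - (-1/315 + (1/486)*(-57)) = 1100 - (-1/315 - 19/162) = 1100 - 1*(-683/5670) = 1100 + 683/5670 = 6237683/5670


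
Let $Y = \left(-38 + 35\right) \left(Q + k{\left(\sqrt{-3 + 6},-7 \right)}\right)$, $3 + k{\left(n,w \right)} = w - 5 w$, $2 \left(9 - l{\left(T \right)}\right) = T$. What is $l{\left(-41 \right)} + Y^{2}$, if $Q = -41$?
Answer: $\frac{4667}{2} \approx 2333.5$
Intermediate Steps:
$l{\left(T \right)} = 9 - \frac{T}{2}$
$k{\left(n,w \right)} = -3 - 4 w$ ($k{\left(n,w \right)} = -3 + \left(w - 5 w\right) = -3 - 4 w$)
$Y = 48$ ($Y = \left(-38 + 35\right) \left(-41 - -25\right) = - 3 \left(-41 + \left(-3 + 28\right)\right) = - 3 \left(-41 + 25\right) = \left(-3\right) \left(-16\right) = 48$)
$l{\left(-41 \right)} + Y^{2} = \left(9 - - \frac{41}{2}\right) + 48^{2} = \left(9 + \frac{41}{2}\right) + 2304 = \frac{59}{2} + 2304 = \frac{4667}{2}$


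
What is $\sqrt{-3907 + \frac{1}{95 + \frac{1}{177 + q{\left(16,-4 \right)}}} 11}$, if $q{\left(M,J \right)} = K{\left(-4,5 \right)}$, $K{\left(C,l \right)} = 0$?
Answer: $\frac{i \sqrt{69048771415}}{4204} \approx 62.505 i$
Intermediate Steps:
$q{\left(M,J \right)} = 0$
$\sqrt{-3907 + \frac{1}{95 + \frac{1}{177 + q{\left(16,-4 \right)}}} 11} = \sqrt{-3907 + \frac{1}{95 + \frac{1}{177 + 0}} \cdot 11} = \sqrt{-3907 + \frac{1}{95 + \frac{1}{177}} \cdot 11} = \sqrt{-3907 + \frac{1}{\frac{16816}{177}} \cdot 11} = \sqrt{-3907 + \frac{177}{16816} \cdot 11} = \sqrt{-3907 + \frac{1947}{16816}} = \sqrt{- \frac{65698165}{16816}} = \frac{i \sqrt{69048771415}}{4204}$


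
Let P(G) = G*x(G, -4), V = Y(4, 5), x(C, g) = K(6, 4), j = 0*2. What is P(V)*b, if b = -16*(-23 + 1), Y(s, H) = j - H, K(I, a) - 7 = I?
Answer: -22880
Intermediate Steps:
K(I, a) = 7 + I
j = 0
Y(s, H) = -H (Y(s, H) = 0 - H = -H)
x(C, g) = 13 (x(C, g) = 7 + 6 = 13)
b = 352 (b = -16*(-22) = 352)
V = -5 (V = -1*5 = -5)
P(G) = 13*G (P(G) = G*13 = 13*G)
P(V)*b = (13*(-5))*352 = -65*352 = -22880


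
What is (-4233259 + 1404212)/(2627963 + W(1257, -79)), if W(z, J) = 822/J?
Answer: -223494713/207608255 ≈ -1.0765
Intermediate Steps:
(-4233259 + 1404212)/(2627963 + W(1257, -79)) = (-4233259 + 1404212)/(2627963 + 822/(-79)) = -2829047/(2627963 + 822*(-1/79)) = -2829047/(2627963 - 822/79) = -2829047/207608255/79 = -2829047*79/207608255 = -223494713/207608255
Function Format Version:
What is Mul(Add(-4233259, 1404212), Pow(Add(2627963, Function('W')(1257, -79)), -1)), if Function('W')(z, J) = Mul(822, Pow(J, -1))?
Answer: Rational(-223494713, 207608255) ≈ -1.0765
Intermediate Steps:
Mul(Add(-4233259, 1404212), Pow(Add(2627963, Function('W')(1257, -79)), -1)) = Mul(Add(-4233259, 1404212), Pow(Add(2627963, Mul(822, Pow(-79, -1))), -1)) = Mul(-2829047, Pow(Add(2627963, Mul(822, Rational(-1, 79))), -1)) = Mul(-2829047, Pow(Add(2627963, Rational(-822, 79)), -1)) = Mul(-2829047, Pow(Rational(207608255, 79), -1)) = Mul(-2829047, Rational(79, 207608255)) = Rational(-223494713, 207608255)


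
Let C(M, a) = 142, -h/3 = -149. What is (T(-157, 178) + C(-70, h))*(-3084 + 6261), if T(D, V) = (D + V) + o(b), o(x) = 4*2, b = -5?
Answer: 543267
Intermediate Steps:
h = 447 (h = -3*(-149) = 447)
o(x) = 8
T(D, V) = 8 + D + V (T(D, V) = (D + V) + 8 = 8 + D + V)
(T(-157, 178) + C(-70, h))*(-3084 + 6261) = ((8 - 157 + 178) + 142)*(-3084 + 6261) = (29 + 142)*3177 = 171*3177 = 543267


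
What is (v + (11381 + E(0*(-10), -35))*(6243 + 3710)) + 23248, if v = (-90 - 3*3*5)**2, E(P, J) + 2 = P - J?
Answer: 113645015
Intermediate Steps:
E(P, J) = -2 + P - J (E(P, J) = -2 + (P - J) = -2 + P - J)
v = 18225 (v = (-90 - 9*5)**2 = (-90 - 45)**2 = (-135)**2 = 18225)
(v + (11381 + E(0*(-10), -35))*(6243 + 3710)) + 23248 = (18225 + (11381 + (-2 + 0*(-10) - 1*(-35)))*(6243 + 3710)) + 23248 = (18225 + (11381 + (-2 + 0 + 35))*9953) + 23248 = (18225 + (11381 + 33)*9953) + 23248 = (18225 + 11414*9953) + 23248 = (18225 + 113603542) + 23248 = 113621767 + 23248 = 113645015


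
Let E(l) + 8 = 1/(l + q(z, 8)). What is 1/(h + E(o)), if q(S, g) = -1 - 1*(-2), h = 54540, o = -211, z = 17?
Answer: 210/11451719 ≈ 1.8338e-5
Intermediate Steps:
q(S, g) = 1 (q(S, g) = -1 + 2 = 1)
E(l) = -8 + 1/(1 + l) (E(l) = -8 + 1/(l + 1) = -8 + 1/(1 + l))
1/(h + E(o)) = 1/(54540 + (-7 - 8*(-211))/(1 - 211)) = 1/(54540 + (-7 + 1688)/(-210)) = 1/(54540 - 1/210*1681) = 1/(54540 - 1681/210) = 1/(11451719/210) = 210/11451719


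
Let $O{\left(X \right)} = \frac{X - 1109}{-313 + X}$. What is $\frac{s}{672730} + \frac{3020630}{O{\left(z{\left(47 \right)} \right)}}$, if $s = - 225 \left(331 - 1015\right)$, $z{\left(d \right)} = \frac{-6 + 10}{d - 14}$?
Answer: $\frac{2098111206713020}{2461720889} \approx 8.5229 \cdot 10^{5}$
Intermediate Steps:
$z{\left(d \right)} = \frac{4}{-14 + d}$
$O{\left(X \right)} = \frac{-1109 + X}{-313 + X}$
$s = 153900$ ($s = \left(-225\right) \left(-684\right) = 153900$)
$\frac{s}{672730} + \frac{3020630}{O{\left(z{\left(47 \right)} \right)}} = \frac{153900}{672730} + \frac{3020630}{\frac{1}{-313 + \frac{4}{-14 + 47}} \left(-1109 + \frac{4}{-14 + 47}\right)} = 153900 \cdot \frac{1}{672730} + \frac{3020630}{\frac{1}{-313 + \frac{4}{33}} \left(-1109 + \frac{4}{33}\right)} = \frac{15390}{67273} + \frac{3020630}{\frac{1}{-313 + 4 \cdot \frac{1}{33}} \left(-1109 + 4 \cdot \frac{1}{33}\right)} = \frac{15390}{67273} + \frac{3020630}{\frac{1}{-313 + \frac{4}{33}} \left(-1109 + \frac{4}{33}\right)} = \frac{15390}{67273} + \frac{3020630}{\frac{1}{- \frac{10325}{33}} \left(- \frac{36593}{33}\right)} = \frac{15390}{67273} + \frac{3020630}{\left(- \frac{33}{10325}\right) \left(- \frac{36593}{33}\right)} = \frac{15390}{67273} + \frac{3020630}{\frac{36593}{10325}} = \frac{15390}{67273} + 3020630 \cdot \frac{10325}{36593} = \frac{15390}{67273} + \frac{31188004750}{36593} = \frac{2098111206713020}{2461720889}$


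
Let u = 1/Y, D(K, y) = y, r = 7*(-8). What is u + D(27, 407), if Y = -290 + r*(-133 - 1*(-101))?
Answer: 611315/1502 ≈ 407.00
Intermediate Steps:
r = -56
Y = 1502 (Y = -290 - 56*(-133 - 1*(-101)) = -290 - 56*(-133 + 101) = -290 - 56*(-32) = -290 + 1792 = 1502)
u = 1/1502 ≈ 0.00066578
u + D(27, 407) = 1/1502 + 407 = 611315/1502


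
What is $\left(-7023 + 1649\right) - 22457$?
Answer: $-27831$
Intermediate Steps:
$\left(-7023 + 1649\right) - 22457 = -5374 - 22457 = -27831$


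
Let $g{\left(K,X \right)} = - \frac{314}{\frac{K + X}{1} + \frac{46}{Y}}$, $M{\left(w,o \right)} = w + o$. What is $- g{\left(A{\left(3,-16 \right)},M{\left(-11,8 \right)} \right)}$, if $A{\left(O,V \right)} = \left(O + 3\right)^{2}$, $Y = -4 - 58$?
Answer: $\frac{4867}{500} \approx 9.734$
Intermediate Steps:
$Y = -62$ ($Y = -4 - 58 = -62$)
$M{\left(w,o \right)} = o + w$
$A{\left(O,V \right)} = \left(3 + O\right)^{2}$
$g{\left(K,X \right)} = - \frac{314}{- \frac{23}{31} + K + X}$ ($g{\left(K,X \right)} = - \frac{314}{\frac{K + X}{1} + \frac{46}{-62}} = - \frac{314}{\left(K + X\right) 1 + 46 \left(- \frac{1}{62}\right)} = - \frac{314}{\left(K + X\right) - \frac{23}{31}} = - \frac{314}{- \frac{23}{31} + K + X}$)
$- g{\left(A{\left(3,-16 \right)},M{\left(-11,8 \right)} \right)} = - \frac{9734}{23 - 31 \left(3 + 3\right)^{2} - 31 \left(8 - 11\right)} = - \frac{9734}{23 - 31 \cdot 6^{2} - -93} = - \frac{9734}{23 - 1116 + 93} = - \frac{9734}{-1000} = - \frac{9734 \left(-1\right)}{1000} = \left(-1\right) \left(- \frac{4867}{500}\right) = \frac{4867}{500}$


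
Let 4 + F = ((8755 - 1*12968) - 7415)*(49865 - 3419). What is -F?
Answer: 540074092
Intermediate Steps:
F = -540074092 (F = -4 + ((8755 - 1*12968) - 7415)*(49865 - 3419) = -4 + ((8755 - 12968) - 7415)*46446 = -4 + (-4213 - 7415)*46446 = -4 - 11628*46446 = -4 - 540074088 = -540074092)
-F = -1*(-540074092) = 540074092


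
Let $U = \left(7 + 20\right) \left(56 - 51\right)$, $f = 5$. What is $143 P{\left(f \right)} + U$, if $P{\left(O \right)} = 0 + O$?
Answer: $850$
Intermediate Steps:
$U = 135$ ($U = 27 \cdot 5 = 135$)
$P{\left(O \right)} = O$
$143 P{\left(f \right)} + U = 143 \cdot 5 + 135 = 715 + 135 = 850$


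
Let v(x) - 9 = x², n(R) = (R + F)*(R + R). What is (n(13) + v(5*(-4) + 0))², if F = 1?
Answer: 597529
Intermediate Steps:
n(R) = 2*R*(1 + R) (n(R) = (R + 1)*(R + R) = (1 + R)*(2*R) = 2*R*(1 + R))
v(x) = 9 + x²
(n(13) + v(5*(-4) + 0))² = (2*13*(1 + 13) + (9 + (5*(-4) + 0)²))² = (2*13*14 + (9 + (-20 + 0)²))² = (364 + (9 + (-20)²))² = (364 + (9 + 400))² = (364 + 409)² = 773² = 597529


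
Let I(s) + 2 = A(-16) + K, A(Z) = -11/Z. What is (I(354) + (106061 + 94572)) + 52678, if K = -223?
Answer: 4049387/16 ≈ 2.5309e+5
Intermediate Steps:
I(s) = -3589/16 (I(s) = -2 + (-11/(-16) - 223) = -2 + (-11*(-1/16) - 223) = -2 + (11/16 - 223) = -2 - 3557/16 = -3589/16)
(I(354) + (106061 + 94572)) + 52678 = (-3589/16 + (106061 + 94572)) + 52678 = (-3589/16 + 200633) + 52678 = 3206539/16 + 52678 = 4049387/16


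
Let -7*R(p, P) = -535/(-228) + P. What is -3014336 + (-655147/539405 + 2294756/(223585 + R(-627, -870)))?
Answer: -116105172566354428163/38517776681285 ≈ -3.0143e+6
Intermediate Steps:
R(p, P) = -535/1596 - P/7 (R(p, P) = -(-535/(-228) + P)/7 = -(-535*(-1/228) + P)/7 = -(535/228 + P)/7 = -535/1596 - P/7)
-3014336 + (-655147/539405 + 2294756/(223585 + R(-627, -870))) = -3014336 + (-655147/539405 + 2294756/(223585 + (-535/1596 - ⅐*(-870)))) = -3014336 + (-655147*1/539405 + 2294756/(223585 + (-535/1596 + 870/7))) = -3014336 + (-655147/539405 + 2294756/(223585 + 197825/1596)) = -3014336 + (-655147/539405 + 2294756/(357039485/1596)) = -3014336 + (-655147/539405 + 2294756*(1596/357039485)) = -3014336 + (-655147/539405 + 3662430576/357039485) = -3014336 + 348324003473597/38517776681285 = -116105172566354428163/38517776681285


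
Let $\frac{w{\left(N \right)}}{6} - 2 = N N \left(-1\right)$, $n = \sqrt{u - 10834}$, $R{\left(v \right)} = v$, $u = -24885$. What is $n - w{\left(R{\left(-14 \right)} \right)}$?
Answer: $1164 + i \sqrt{35719} \approx 1164.0 + 188.99 i$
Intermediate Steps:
$n = i \sqrt{35719}$ ($n = \sqrt{-24885 - 10834} = \sqrt{-35719} = i \sqrt{35719} \approx 188.99 i$)
$w{\left(N \right)} = 12 - 6 N^{2}$ ($w{\left(N \right)} = 12 + 6 N N \left(-1\right) = 12 + 6 N^{2} \left(-1\right) = 12 + 6 \left(- N^{2}\right) = 12 - 6 N^{2}$)
$n - w{\left(R{\left(-14 \right)} \right)} = i \sqrt{35719} - \left(12 - 6 \left(-14\right)^{2}\right) = i \sqrt{35719} - \left(12 - 1176\right) = i \sqrt{35719} - -1164 = i \sqrt{35719} + 1164 = 1164 + i \sqrt{35719}$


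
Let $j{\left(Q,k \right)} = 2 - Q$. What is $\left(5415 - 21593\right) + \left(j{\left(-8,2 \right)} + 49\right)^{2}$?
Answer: $-12697$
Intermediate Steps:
$\left(5415 - 21593\right) + \left(j{\left(-8,2 \right)} + 49\right)^{2} = \left(5415 - 21593\right) + \left(\left(2 - -8\right) + 49\right)^{2} = -16178 + \left(\left(2 + 8\right) + 49\right)^{2} = -16178 + \left(10 + 49\right)^{2} = -16178 + 59^{2} = -16178 + 3481 = -12697$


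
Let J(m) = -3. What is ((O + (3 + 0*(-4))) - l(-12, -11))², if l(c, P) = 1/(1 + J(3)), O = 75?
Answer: 24649/4 ≈ 6162.3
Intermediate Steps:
l(c, P) = -½ (l(c, P) = 1/(1 - 3) = 1/(-2) = -½)
((O + (3 + 0*(-4))) - l(-12, -11))² = ((75 + (3 + 0*(-4))) - 1*(-½))² = ((75 + (3 + 0)) + ½)² = ((75 + 3) + ½)² = (78 + ½)² = (157/2)² = 24649/4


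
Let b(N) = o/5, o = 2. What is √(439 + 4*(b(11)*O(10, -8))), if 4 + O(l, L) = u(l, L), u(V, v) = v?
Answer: √10495/5 ≈ 20.489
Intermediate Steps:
O(l, L) = -4 + L
b(N) = ⅖ (b(N) = 2/5 = 2*(⅕) = ⅖)
√(439 + 4*(b(11)*O(10, -8))) = √(439 + 4*(2*(-4 - 8)/5)) = √(439 + 4*((⅖)*(-12))) = √(439 + 4*(-24/5)) = √(439 - 96/5) = √(2099/5) = √10495/5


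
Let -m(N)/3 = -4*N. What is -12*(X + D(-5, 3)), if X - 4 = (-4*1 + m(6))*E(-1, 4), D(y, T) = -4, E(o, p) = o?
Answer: 816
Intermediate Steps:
m(N) = 12*N (m(N) = -(-12)*N = 12*N)
X = -64 (X = 4 + (-4*1 + 12*6)*(-1) = 4 + (-4 + 72)*(-1) = 4 + 68*(-1) = 4 - 68 = -64)
-12*(X + D(-5, 3)) = -12*(-64 - 4) = -12*(-68) = 816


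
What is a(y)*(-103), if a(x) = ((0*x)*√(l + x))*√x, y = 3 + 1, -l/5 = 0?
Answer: 0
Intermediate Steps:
l = 0 (l = -5*0 = 0)
y = 4
a(x) = 0 (a(x) = ((0*x)*√(0 + x))*√x = (0*√x)*√x = 0*√x = 0)
a(y)*(-103) = 0*(-103) = 0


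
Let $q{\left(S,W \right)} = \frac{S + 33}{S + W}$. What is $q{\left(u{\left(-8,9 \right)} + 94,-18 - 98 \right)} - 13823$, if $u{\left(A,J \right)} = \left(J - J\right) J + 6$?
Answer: $- \frac{221301}{16} \approx -13831.0$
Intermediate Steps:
$u{\left(A,J \right)} = 6$ ($u{\left(A,J \right)} = 0 J + 6 = 0 + 6 = 6$)
$q{\left(S,W \right)} = \frac{33 + S}{S + W}$
$q{\left(u{\left(-8,9 \right)} + 94,-18 - 98 \right)} - 13823 = \frac{33 + \left(6 + 94\right)}{\left(6 + 94\right) - 116} - 13823 = \frac{33 + 100}{100 - 116} - 13823 = \frac{1}{100 - 116} \cdot 133 - 13823 = \frac{1}{-16} \cdot 133 - 13823 = \left(- \frac{1}{16}\right) 133 - 13823 = - \frac{133}{16} - 13823 = - \frac{221301}{16}$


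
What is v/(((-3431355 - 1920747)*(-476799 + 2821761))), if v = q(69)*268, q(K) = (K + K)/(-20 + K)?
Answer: -3082/51247776224673 ≈ -6.0139e-11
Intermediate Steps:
q(K) = 2*K/(-20 + K) (q(K) = (2*K)/(-20 + K) = 2*K/(-20 + K))
v = 36984/49 (v = (2*69/(-20 + 69))*268 = (2*69/49)*268 = (2*69*(1/49))*268 = (138/49)*268 = 36984/49 ≈ 754.78)
v/(((-3431355 - 1920747)*(-476799 + 2821761))) = 36984/(49*(((-3431355 - 1920747)*(-476799 + 2821761)))) = 36984/(49*((-5352102*2344962))) = (36984/49)/(-12550475810124) = (36984/49)*(-1/12550475810124) = -3082/51247776224673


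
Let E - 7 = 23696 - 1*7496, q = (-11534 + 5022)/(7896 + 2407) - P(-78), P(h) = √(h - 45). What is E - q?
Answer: 166987233/10303 + I*√123 ≈ 16208.0 + 11.091*I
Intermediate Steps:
P(h) = √(-45 + h)
q = -6512/10303 - I*√123 (q = (-11534 + 5022)/(7896 + 2407) - √(-45 - 78) = -6512/10303 - √(-123) = -6512*1/10303 - I*√123 = -6512/10303 - I*√123 ≈ -0.63205 - 11.091*I)
E = 16207 (E = 7 + (23696 - 1*7496) = 7 + (23696 - 7496) = 7 + 16200 = 16207)
E - q = 16207 - (-6512/10303 - I*√123) = 16207 + (6512/10303 + I*√123) = 166987233/10303 + I*√123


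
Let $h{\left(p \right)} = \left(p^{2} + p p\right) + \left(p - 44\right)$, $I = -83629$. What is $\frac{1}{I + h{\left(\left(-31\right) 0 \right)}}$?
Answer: $- \frac{1}{83673} \approx -1.1951 \cdot 10^{-5}$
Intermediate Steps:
$h{\left(p \right)} = -44 + p + 2 p^{2}$ ($h{\left(p \right)} = \left(p^{2} + p^{2}\right) + \left(p - 44\right) = 2 p^{2} + \left(-44 + p\right) = -44 + p + 2 p^{2}$)
$\frac{1}{I + h{\left(\left(-31\right) 0 \right)}} = \frac{1}{-83629 - \left(44 - 2 \left(\left(-31\right) 0\right)^{2}\right)} = \frac{1}{-83629 + \left(-44 + 0 + 2 \cdot 0^{2}\right)} = \frac{1}{-83629 + \left(-44 + 0 + 2 \cdot 0\right)} = \frac{1}{-83629 + \left(-44 + 0 + 0\right)} = \frac{1}{-83629 - 44} = \frac{1}{-83673} = - \frac{1}{83673}$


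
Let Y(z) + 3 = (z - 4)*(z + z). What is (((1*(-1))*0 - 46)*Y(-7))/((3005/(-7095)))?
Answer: 9856374/601 ≈ 16400.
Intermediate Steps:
Y(z) = -3 + 2*z*(-4 + z) (Y(z) = -3 + (z - 4)*(z + z) = -3 + (-4 + z)*(2*z) = -3 + 2*z*(-4 + z))
(((1*(-1))*0 - 46)*Y(-7))/((3005/(-7095))) = (((1*(-1))*0 - 46)*(-3 - 8*(-7) + 2*(-7)²))/((3005/(-7095))) = ((-1*0 - 46)*(-3 + 56 + 2*49))/((3005*(-1/7095))) = ((0 - 46)*(-3 + 56 + 98))/(-601/1419) = -46*151*(-1419/601) = -6946*(-1419/601) = 9856374/601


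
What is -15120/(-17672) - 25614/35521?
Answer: 10553364/78465889 ≈ 0.13450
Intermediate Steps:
-15120/(-17672) - 25614/35521 = -15120*(-1/17672) - 25614*1/35521 = 1890/2209 - 25614/35521 = 10553364/78465889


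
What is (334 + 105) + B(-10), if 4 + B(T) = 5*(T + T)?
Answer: 335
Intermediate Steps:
B(T) = -4 + 10*T (B(T) = -4 + 5*(T + T) = -4 + 5*(2*T) = -4 + 10*T)
(334 + 105) + B(-10) = (334 + 105) + (-4 + 10*(-10)) = 439 + (-4 - 100) = 439 - 104 = 335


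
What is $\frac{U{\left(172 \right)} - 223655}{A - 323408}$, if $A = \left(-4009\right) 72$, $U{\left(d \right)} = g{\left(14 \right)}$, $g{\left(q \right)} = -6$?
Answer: $\frac{223661}{612056} \approx 0.36543$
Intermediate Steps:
$U{\left(d \right)} = -6$
$A = -288648$
$\frac{U{\left(172 \right)} - 223655}{A - 323408} = \frac{-6 - 223655}{-288648 - 323408} = - \frac{223661}{-612056} = \left(-223661\right) \left(- \frac{1}{612056}\right) = \frac{223661}{612056}$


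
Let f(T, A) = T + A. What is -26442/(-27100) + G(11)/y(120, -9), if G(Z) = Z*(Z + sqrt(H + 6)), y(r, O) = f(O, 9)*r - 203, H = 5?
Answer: 1044313/2750650 - 11*sqrt(11)/203 ≈ 0.19994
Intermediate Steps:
f(T, A) = A + T
y(r, O) = -203 + r*(9 + O) (y(r, O) = (9 + O)*r - 203 = r*(9 + O) - 203 = -203 + r*(9 + O))
G(Z) = Z*(Z + sqrt(11)) (G(Z) = Z*(Z + sqrt(5 + 6)) = Z*(Z + sqrt(11)))
-26442/(-27100) + G(11)/y(120, -9) = -26442/(-27100) + (11*(11 + sqrt(11)))/(-203 + 120*(9 - 9)) = -26442*(-1/27100) + (121 + 11*sqrt(11))/(-203 + 120*0) = 13221/13550 + (121 + 11*sqrt(11))/(-203 + 0) = 13221/13550 + (121 + 11*sqrt(11))/(-203) = 13221/13550 + (121 + 11*sqrt(11))*(-1/203) = 13221/13550 + (-121/203 - 11*sqrt(11)/203) = 1044313/2750650 - 11*sqrt(11)/203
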